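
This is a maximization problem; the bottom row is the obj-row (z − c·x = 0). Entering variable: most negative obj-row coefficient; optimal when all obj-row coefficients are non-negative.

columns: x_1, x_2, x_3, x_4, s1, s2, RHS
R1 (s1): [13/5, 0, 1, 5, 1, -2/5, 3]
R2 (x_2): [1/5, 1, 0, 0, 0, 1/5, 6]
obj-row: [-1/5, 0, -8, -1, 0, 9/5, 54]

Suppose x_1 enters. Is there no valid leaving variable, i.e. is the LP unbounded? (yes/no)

no

Column x_1 has positive entries in row(s) 1, 2, so the ratio test bounds it — not unbounded.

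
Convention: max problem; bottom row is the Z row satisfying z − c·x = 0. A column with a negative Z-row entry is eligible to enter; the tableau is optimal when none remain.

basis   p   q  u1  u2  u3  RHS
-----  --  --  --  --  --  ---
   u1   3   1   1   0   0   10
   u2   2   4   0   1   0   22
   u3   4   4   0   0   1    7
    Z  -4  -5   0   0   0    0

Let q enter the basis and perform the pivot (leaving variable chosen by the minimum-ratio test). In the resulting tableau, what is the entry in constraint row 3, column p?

1

Ratio test on column q — row 1: 10/1 = 10; row 2: 22/4 = 11/2; row 3: 7/4 = 7/4. Minimum is 7/4 at row 3 (u3 leaves); pivot element 4.
Divide row 3 by 4; eliminate column q from the other rows.
In the new row 3, the p entry is the old entry divided by the pivot: 4/4 = 1.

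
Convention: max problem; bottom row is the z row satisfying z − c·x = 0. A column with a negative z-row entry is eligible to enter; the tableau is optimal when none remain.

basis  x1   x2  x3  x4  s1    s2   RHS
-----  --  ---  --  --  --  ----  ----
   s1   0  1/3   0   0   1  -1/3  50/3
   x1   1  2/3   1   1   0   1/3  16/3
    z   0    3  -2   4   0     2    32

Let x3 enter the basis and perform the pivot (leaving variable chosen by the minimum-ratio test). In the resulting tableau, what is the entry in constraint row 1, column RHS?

Ratio test on column x3 — row 1: entry 0 ≤ 0; row 2: (16/3)/1 = 16/3. Minimum is 16/3 at row 2 (x1 leaves); pivot element 1.
Divide row 2 by 1; eliminate column x3 from the other rows.
Row 1 update in column RHS: 50/3 − 0·(16/3) = 50/3.

50/3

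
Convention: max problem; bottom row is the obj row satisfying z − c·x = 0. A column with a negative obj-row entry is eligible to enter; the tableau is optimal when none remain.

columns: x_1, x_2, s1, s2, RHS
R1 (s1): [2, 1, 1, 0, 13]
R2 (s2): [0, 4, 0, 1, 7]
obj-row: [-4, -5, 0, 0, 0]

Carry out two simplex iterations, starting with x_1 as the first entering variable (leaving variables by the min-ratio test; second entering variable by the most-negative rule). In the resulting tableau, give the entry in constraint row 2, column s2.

Ratio test on column x_1 — row 1: 13/2 = 13/2; row 2: entry 0 ≤ 0. Minimum is 13/2 at row 1 (s1 leaves); pivot element 2.
Divide row 1 by 2; eliminate column x_1 from the other rows.
Second iteration: most negative obj-row entry is -3 in column x_2, so x_2 enters.
Ratio test on column x_2 — row 1: (13/2)/(1/2) = 13; row 2: 7/4 = 7/4. Minimum is 7/4 at row 2 (s2 leaves); pivot element 4.
Divide row 2 by 4; eliminate column x_2 from the other rows.
After both pivots, the entry at constraint row 2, column s2 is 1/4.

1/4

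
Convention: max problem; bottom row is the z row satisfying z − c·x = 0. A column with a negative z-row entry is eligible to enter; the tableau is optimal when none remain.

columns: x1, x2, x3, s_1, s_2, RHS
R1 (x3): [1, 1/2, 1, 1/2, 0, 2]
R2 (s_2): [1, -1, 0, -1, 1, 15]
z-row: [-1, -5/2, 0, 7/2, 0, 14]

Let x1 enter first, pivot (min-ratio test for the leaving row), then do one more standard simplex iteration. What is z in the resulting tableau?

24

Ratio test on column x1 — row 1: 2/1 = 2; row 2: 15/1 = 15. Minimum is 2 at row 1 (x3 leaves); pivot element 1.
Pivot on row 1; the z-row RHS becomes 14 − (-1)·2 = 16.
Next entering variable (most negative z-row entry -2): x2.
Ratio test on column x2 — row 1: 2/(1/2) = 4; row 2: entry -3/2 ≤ 0. Minimum is 4 at row 1 (x1 leaves); pivot element 1/2.
After the second pivot the z-row RHS is 16 − (-2)·4 = 24.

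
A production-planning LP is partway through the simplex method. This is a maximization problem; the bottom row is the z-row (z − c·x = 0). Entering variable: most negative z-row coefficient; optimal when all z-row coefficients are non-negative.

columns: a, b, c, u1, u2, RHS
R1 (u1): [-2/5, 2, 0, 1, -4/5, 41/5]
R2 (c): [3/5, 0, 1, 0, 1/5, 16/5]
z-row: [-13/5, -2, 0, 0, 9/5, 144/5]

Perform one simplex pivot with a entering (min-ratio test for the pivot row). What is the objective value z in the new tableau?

128/3

Ratio test on column a — row 1: entry -2/5 ≤ 0; row 2: (16/5)/(3/5) = 16/3. Minimum is 16/3 at row 2 (c leaves); pivot element 3/5.
Pivot on row 2; the z-row RHS becomes 144/5 − (-13/5)·(16/3) = 128/3.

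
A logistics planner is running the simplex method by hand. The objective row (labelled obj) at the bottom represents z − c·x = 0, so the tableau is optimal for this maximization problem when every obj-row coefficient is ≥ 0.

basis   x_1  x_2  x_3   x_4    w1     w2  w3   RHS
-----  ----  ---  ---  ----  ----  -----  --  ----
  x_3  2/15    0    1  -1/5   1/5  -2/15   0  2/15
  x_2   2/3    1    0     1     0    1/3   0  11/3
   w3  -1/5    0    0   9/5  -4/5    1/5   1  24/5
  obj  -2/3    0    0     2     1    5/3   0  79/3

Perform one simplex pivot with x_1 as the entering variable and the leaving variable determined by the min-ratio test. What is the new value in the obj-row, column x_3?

5

Ratio test on column x_1 — row 1: (2/15)/(2/15) = 1; row 2: (11/3)/(2/3) = 11/2; row 3: entry -1/5 ≤ 0. Minimum is 1 at row 1 (x_3 leaves); pivot element 2/15.
Divide row 1 by 2/15; eliminate column x_1 from the other rows.
obj-row update in column x_3: 0 − (-2/3)·(15/2) = 5.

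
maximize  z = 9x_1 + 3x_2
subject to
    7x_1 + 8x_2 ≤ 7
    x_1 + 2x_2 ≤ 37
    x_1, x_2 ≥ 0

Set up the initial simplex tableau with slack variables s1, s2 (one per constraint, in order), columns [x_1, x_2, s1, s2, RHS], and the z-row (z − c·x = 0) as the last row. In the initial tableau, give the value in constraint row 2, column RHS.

37

The RHS of constraint 2 is b_2 = 37.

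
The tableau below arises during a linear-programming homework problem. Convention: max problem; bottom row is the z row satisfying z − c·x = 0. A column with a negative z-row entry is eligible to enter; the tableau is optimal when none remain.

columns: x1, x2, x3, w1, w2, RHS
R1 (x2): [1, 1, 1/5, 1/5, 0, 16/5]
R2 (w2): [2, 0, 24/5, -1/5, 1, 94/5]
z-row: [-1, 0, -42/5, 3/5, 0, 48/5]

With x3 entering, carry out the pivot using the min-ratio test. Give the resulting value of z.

Ratio test on column x3 — row 1: (16/5)/(1/5) = 16; row 2: (94/5)/(24/5) = 47/12. Minimum is 47/12 at row 2 (w2 leaves); pivot element 24/5.
Pivot on row 2; the z-row RHS becomes 48/5 − (-42/5)·(47/12) = 85/2.

85/2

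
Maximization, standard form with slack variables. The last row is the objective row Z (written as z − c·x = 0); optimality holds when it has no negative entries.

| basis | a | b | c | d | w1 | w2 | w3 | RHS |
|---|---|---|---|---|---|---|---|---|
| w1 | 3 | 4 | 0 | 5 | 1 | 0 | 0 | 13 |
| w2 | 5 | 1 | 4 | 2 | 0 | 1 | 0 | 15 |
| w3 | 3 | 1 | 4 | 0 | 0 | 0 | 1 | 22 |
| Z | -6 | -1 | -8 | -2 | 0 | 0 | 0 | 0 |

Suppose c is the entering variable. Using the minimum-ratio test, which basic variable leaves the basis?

Column c entries and ratios — w1: 0 ≤ 0, skip; w2: 15/4 = 15/4; w3: 22/4 = 11/2.
Smallest ratio is 15/4 in the row of w2, so w2 leaves.

w2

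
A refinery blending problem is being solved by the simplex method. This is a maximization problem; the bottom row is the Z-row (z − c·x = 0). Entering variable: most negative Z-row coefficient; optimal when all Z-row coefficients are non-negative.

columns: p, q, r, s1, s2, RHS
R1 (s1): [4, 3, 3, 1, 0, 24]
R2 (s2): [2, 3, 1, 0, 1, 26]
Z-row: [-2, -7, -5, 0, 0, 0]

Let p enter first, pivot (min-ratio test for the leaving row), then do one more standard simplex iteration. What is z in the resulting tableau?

56

Ratio test on column p — row 1: 24/4 = 6; row 2: 26/2 = 13. Minimum is 6 at row 1 (s1 leaves); pivot element 4.
Pivot on row 1; the Z-row RHS becomes 0 − (-2)·6 = 12.
Next entering variable (most negative Z-row entry -11/2): q.
Ratio test on column q — row 1: 6/(3/4) = 8; row 2: 14/(3/2) = 28/3. Minimum is 8 at row 1 (p leaves); pivot element 3/4.
After the second pivot the Z-row RHS is 12 − (-11/2)·8 = 56.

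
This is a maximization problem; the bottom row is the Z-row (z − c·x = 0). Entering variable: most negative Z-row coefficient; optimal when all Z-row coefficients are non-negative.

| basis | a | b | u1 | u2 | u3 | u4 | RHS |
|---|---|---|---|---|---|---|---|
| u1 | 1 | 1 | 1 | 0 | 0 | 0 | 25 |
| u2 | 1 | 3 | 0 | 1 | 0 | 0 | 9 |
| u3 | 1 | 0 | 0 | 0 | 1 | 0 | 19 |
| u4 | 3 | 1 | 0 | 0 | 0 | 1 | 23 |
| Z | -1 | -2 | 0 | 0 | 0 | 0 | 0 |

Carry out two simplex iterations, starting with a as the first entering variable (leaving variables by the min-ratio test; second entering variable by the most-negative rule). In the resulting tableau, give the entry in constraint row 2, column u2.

Ratio test on column a — row 1: 25/1 = 25; row 2: 9/1 = 9; row 3: 19/1 = 19; row 4: 23/3 = 23/3. Minimum is 23/3 at row 4 (u4 leaves); pivot element 3.
Divide row 4 by 3; eliminate column a from the other rows.
Second iteration: most negative Z-row entry is -5/3 in column b, so b enters.
Ratio test on column b — row 1: (52/3)/(2/3) = 26; row 2: (4/3)/(8/3) = 1/2; row 3: entry -1/3 ≤ 0; row 4: (23/3)/(1/3) = 23. Minimum is 1/2 at row 2 (u2 leaves); pivot element 8/3.
Divide row 2 by 8/3; eliminate column b from the other rows.
After both pivots, the entry at constraint row 2, column u2 is 3/8.

3/8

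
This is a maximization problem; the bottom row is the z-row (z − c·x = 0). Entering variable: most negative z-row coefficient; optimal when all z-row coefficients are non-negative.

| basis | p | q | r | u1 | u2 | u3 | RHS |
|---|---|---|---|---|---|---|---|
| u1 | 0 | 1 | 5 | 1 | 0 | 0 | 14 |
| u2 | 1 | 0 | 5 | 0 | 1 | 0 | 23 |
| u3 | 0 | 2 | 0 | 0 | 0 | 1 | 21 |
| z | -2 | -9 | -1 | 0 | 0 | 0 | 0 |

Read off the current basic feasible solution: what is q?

q is not in the basis, so in the current basic feasible solution q = 0.

0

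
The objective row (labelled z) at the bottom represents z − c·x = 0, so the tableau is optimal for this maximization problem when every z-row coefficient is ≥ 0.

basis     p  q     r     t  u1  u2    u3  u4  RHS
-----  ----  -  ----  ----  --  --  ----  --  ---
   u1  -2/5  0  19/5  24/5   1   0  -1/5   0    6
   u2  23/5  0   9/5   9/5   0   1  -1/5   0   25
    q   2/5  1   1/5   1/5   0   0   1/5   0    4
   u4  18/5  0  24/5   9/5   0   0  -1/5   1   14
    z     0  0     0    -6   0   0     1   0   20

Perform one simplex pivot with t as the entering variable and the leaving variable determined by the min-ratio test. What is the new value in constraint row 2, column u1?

-3/8

Ratio test on column t — row 1: 6/(24/5) = 5/4; row 2: 25/(9/5) = 125/9; row 3: 4/(1/5) = 20; row 4: 14/(9/5) = 70/9. Minimum is 5/4 at row 1 (u1 leaves); pivot element 24/5.
Divide row 1 by 24/5; eliminate column t from the other rows.
Row 2 update in column u1: 0 − (9/5)·(5/24) = -3/8.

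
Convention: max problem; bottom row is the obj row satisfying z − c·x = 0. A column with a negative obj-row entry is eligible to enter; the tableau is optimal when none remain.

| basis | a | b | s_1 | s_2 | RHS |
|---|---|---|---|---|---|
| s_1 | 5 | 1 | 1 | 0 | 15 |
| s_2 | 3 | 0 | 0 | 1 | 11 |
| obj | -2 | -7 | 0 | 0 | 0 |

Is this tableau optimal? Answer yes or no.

no

The obj-row has a negative entry -7 in column b, so it is not optimal.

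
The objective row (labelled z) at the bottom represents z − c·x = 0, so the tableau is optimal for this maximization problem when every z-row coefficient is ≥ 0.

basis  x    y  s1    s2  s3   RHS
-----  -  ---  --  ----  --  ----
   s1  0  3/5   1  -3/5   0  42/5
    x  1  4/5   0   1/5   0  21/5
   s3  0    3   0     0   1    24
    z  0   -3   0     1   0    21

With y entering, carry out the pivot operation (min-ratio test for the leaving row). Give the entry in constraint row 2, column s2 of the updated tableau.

1/4

Ratio test on column y — row 1: (42/5)/(3/5) = 14; row 2: (21/5)/(4/5) = 21/4; row 3: 24/3 = 8. Minimum is 21/4 at row 2 (x leaves); pivot element 4/5.
Divide row 2 by 4/5; eliminate column y from the other rows.
In the new row 2, the s2 entry is the old entry divided by the pivot: (1/5)/(4/5) = 1/4.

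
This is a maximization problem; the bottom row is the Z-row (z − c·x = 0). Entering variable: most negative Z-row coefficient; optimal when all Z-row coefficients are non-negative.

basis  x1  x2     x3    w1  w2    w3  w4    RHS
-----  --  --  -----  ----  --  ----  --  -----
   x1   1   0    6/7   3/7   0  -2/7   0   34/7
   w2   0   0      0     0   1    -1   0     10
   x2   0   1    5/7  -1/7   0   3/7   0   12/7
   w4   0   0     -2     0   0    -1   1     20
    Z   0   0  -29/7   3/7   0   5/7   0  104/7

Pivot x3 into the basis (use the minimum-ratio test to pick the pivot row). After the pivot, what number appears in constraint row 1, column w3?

-4/5

Ratio test on column x3 — row 1: (34/7)/(6/7) = 17/3; row 2: entry 0 ≤ 0; row 3: (12/7)/(5/7) = 12/5; row 4: entry -2 ≤ 0. Minimum is 12/5 at row 3 (x2 leaves); pivot element 5/7.
Divide row 3 by 5/7; eliminate column x3 from the other rows.
Row 1 update in column w3: -2/7 − (6/7)·(3/5) = -4/5.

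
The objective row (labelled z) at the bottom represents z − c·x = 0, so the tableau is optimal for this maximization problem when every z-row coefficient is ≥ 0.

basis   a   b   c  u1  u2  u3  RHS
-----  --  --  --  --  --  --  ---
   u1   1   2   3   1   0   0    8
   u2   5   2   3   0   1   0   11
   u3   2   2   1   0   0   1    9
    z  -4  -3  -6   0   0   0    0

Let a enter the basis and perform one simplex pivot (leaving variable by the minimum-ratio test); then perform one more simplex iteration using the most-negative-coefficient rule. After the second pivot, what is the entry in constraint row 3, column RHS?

61/12

Ratio test on column a — row 1: 8/1 = 8; row 2: 11/5 = 11/5; row 3: 9/2 = 9/2. Minimum is 11/5 at row 2 (u2 leaves); pivot element 5.
Divide row 2 by 5; eliminate column a from the other rows.
Second iteration: most negative z-row entry is -18/5 in column c, so c enters.
Ratio test on column c — row 1: (29/5)/(12/5) = 29/12; row 2: (11/5)/(3/5) = 11/3; row 3: entry -1/5 ≤ 0. Minimum is 29/12 at row 1 (u1 leaves); pivot element 12/5.
Divide row 1 by 12/5; eliminate column c from the other rows.
After both pivots, the entry at constraint row 3, column RHS is 61/12.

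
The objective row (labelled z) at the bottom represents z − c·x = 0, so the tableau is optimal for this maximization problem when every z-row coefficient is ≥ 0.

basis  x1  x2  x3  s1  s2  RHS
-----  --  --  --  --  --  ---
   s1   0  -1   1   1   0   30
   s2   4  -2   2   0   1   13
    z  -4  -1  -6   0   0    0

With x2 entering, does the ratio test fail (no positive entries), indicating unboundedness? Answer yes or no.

yes

Every constraint-row entry in column x2 is ≤ 0, so increasing x2 is unbounded.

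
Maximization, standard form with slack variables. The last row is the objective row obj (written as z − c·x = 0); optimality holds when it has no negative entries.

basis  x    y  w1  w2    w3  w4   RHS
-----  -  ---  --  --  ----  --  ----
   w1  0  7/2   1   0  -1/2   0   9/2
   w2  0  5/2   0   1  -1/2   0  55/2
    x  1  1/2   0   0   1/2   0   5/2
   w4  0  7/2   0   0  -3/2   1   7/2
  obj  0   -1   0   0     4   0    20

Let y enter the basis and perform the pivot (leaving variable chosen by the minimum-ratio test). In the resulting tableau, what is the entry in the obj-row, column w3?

Ratio test on column y — row 1: (9/2)/(7/2) = 9/7; row 2: (55/2)/(5/2) = 11; row 3: (5/2)/(1/2) = 5; row 4: (7/2)/(7/2) = 1. Minimum is 1 at row 4 (w4 leaves); pivot element 7/2.
Divide row 4 by 7/2; eliminate column y from the other rows.
obj-row update in column w3: 4 − (-1)·(-3/7) = 25/7.

25/7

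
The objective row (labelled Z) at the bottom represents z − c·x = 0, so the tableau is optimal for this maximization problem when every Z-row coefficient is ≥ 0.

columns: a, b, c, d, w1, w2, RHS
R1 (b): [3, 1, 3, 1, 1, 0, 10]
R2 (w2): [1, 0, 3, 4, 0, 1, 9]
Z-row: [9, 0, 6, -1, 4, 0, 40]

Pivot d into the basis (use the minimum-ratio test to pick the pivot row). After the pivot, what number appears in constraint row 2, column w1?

Ratio test on column d — row 1: 10/1 = 10; row 2: 9/4 = 9/4. Minimum is 9/4 at row 2 (w2 leaves); pivot element 4.
Divide row 2 by 4; eliminate column d from the other rows.
In the new row 2, the w1 entry is the old entry divided by the pivot: 0/4 = 0.

0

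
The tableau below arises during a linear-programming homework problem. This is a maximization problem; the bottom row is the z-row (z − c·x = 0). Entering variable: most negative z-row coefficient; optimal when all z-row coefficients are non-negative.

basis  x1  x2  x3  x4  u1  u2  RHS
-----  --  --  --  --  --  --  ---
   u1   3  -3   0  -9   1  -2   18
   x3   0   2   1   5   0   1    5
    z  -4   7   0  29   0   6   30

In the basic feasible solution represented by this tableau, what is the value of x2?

x2 is not in the basis, so in the current basic feasible solution x2 = 0.

0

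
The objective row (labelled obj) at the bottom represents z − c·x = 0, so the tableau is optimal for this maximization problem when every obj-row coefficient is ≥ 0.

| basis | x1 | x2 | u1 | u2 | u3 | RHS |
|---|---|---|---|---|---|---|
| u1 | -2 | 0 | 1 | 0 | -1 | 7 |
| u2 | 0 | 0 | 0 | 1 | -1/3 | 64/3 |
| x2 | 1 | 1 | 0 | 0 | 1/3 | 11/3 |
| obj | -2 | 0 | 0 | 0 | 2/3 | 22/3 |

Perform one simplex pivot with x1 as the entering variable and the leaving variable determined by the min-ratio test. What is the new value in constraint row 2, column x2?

0

Ratio test on column x1 — row 1: entry -2 ≤ 0; row 2: entry 0 ≤ 0; row 3: (11/3)/1 = 11/3. Minimum is 11/3 at row 3 (x2 leaves); pivot element 1.
Divide row 3 by 1; eliminate column x1 from the other rows.
Row 2 update in column x2: 0 − 0·1 = 0.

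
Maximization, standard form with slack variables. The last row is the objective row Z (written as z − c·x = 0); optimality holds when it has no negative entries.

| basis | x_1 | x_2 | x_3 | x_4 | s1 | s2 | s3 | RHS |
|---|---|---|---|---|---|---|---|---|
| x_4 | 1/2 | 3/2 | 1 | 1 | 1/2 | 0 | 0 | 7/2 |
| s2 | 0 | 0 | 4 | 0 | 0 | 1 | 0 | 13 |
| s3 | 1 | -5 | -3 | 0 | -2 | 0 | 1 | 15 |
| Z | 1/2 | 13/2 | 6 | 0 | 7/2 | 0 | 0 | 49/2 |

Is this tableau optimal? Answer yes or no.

yes

Every Z-row coefficient is ≥ 0, so the tableau is optimal.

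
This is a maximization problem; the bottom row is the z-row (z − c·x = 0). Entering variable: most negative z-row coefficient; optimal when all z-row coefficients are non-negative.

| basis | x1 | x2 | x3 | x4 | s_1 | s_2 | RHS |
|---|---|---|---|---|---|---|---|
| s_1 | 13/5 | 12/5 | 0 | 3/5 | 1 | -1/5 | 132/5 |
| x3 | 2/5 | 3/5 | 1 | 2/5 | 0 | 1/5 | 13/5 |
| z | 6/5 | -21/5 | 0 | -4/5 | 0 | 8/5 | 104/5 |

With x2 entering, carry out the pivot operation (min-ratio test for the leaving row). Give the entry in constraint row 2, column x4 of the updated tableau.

2/3

Ratio test on column x2 — row 1: (132/5)/(12/5) = 11; row 2: (13/5)/(3/5) = 13/3. Minimum is 13/3 at row 2 (x3 leaves); pivot element 3/5.
Divide row 2 by 3/5; eliminate column x2 from the other rows.
In the new row 2, the x4 entry is the old entry divided by the pivot: (2/5)/(3/5) = 2/3.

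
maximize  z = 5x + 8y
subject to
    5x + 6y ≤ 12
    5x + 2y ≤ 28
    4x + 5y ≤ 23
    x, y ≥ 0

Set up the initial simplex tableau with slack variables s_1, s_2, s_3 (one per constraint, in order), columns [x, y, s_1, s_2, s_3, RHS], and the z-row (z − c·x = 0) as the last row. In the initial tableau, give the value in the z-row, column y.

The z-row carries the negated objective coefficients: the y entry is -8.

-8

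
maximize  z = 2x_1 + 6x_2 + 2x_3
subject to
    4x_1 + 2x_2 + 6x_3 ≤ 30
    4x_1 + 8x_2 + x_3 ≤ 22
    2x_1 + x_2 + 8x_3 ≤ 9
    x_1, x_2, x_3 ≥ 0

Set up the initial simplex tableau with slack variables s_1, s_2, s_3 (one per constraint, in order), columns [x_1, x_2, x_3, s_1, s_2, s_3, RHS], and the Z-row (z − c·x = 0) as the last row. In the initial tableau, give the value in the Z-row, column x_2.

The Z-row carries the negated objective coefficients: the x_2 entry is -6.

-6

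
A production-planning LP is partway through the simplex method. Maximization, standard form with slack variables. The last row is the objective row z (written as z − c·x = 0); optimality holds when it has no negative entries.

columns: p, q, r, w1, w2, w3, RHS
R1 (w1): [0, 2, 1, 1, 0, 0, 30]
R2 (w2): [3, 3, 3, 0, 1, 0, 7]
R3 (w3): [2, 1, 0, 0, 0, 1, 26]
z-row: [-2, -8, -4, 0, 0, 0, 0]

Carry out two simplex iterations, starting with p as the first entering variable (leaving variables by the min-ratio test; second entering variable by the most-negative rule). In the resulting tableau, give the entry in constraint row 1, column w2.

Ratio test on column p — row 1: entry 0 ≤ 0; row 2: 7/3 = 7/3; row 3: 26/2 = 13. Minimum is 7/3 at row 2 (w2 leaves); pivot element 3.
Divide row 2 by 3; eliminate column p from the other rows.
Second iteration: most negative z-row entry is -6 in column q, so q enters.
Ratio test on column q — row 1: 30/2 = 15; row 2: (7/3)/1 = 7/3; row 3: entry -1 ≤ 0. Minimum is 7/3 at row 2 (p leaves); pivot element 1.
Divide row 2 by 1; eliminate column q from the other rows.
After both pivots, the entry at constraint row 1, column w2 is -2/3.

-2/3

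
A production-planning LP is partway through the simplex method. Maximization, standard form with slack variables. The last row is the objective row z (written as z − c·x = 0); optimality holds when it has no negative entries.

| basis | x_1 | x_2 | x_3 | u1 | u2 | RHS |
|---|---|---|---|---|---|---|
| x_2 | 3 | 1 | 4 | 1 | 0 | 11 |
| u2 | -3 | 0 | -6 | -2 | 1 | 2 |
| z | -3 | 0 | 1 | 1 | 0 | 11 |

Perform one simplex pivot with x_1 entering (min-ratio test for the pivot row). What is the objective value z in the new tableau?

22

Ratio test on column x_1 — row 1: 11/3 = 11/3; row 2: entry -3 ≤ 0. Minimum is 11/3 at row 1 (x_2 leaves); pivot element 3.
Pivot on row 1; the z-row RHS becomes 11 − (-3)·(11/3) = 22.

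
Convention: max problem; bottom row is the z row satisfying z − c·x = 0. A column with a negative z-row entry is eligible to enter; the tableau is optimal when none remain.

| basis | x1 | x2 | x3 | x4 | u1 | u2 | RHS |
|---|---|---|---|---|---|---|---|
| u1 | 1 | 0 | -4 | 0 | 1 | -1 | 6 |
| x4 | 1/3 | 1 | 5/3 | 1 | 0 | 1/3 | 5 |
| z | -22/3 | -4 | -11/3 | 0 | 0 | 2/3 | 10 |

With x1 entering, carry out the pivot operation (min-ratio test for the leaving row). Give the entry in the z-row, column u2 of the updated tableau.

-20/3

Ratio test on column x1 — row 1: 6/1 = 6; row 2: 5/(1/3) = 15. Minimum is 6 at row 1 (u1 leaves); pivot element 1.
Divide row 1 by 1; eliminate column x1 from the other rows.
z-row update in column u2: 2/3 − (-22/3)·(-1) = -20/3.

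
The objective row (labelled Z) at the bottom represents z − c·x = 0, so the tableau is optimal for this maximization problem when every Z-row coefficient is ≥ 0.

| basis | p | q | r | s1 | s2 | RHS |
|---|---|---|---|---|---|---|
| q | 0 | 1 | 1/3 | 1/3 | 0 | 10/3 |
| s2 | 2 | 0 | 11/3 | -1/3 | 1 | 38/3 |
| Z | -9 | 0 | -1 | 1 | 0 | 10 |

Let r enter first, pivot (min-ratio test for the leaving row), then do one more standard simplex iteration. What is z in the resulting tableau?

Ratio test on column r — row 1: (10/3)/(1/3) = 10; row 2: (38/3)/(11/3) = 38/11. Minimum is 38/11 at row 2 (s2 leaves); pivot element 11/3.
Pivot on row 2; the Z-row RHS becomes 10 − (-1)·(38/11) = 148/11.
Next entering variable (most negative Z-row entry -93/11): p.
Ratio test on column p — row 1: entry -2/11 ≤ 0; row 2: (38/11)/(6/11) = 19/3. Minimum is 19/3 at row 2 (r leaves); pivot element 6/11.
After the second pivot the Z-row RHS is 148/11 − (-93/11)·(19/3) = 67.

67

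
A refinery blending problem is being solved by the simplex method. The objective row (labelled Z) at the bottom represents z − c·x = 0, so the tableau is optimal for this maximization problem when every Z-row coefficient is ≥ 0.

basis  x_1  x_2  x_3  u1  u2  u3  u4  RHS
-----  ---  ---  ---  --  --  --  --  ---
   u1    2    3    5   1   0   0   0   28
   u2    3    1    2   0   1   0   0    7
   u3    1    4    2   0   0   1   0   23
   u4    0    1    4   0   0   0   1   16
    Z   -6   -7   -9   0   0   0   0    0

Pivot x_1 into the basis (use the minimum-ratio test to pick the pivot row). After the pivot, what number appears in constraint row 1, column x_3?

Ratio test on column x_1 — row 1: 28/2 = 14; row 2: 7/3 = 7/3; row 3: 23/1 = 23; row 4: entry 0 ≤ 0. Minimum is 7/3 at row 2 (u2 leaves); pivot element 3.
Divide row 2 by 3; eliminate column x_1 from the other rows.
Row 1 update in column x_3: 5 − 2·(2/3) = 11/3.

11/3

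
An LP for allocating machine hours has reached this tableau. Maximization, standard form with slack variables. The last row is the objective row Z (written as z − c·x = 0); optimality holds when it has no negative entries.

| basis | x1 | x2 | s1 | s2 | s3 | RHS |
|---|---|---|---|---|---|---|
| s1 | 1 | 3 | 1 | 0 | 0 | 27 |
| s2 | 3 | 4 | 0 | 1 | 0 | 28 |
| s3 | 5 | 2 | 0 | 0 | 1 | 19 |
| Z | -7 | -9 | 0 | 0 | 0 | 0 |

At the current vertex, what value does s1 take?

27

s1 is basic (row 1); its value is the RHS of that row, 27.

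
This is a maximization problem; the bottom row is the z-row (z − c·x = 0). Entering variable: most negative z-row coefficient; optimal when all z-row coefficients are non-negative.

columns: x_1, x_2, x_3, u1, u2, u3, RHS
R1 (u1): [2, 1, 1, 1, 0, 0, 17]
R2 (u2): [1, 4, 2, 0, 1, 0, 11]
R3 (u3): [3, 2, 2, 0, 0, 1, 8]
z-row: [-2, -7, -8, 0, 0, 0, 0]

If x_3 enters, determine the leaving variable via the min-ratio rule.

u3

Column x_3 entries and ratios — u1: 17/1 = 17; u2: 11/2 = 11/2; u3: 8/2 = 4.
Smallest ratio is 4 in the row of u3, so u3 leaves.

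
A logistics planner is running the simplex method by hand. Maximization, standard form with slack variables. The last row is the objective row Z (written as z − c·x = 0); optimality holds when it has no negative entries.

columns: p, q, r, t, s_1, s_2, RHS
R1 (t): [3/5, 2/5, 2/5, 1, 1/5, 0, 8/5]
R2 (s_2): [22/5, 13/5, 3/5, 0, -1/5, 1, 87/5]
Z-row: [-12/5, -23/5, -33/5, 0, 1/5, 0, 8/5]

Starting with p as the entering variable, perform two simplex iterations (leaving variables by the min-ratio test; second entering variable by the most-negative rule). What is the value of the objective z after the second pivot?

28

Ratio test on column p — row 1: (8/5)/(3/5) = 8/3; row 2: (87/5)/(22/5) = 87/22. Minimum is 8/3 at row 1 (t leaves); pivot element 3/5.
Pivot on row 1; the Z-row RHS becomes 8/5 − (-12/5)·(8/3) = 8.
Next entering variable (most negative Z-row entry -5): r.
Ratio test on column r — row 1: (8/3)/(2/3) = 4; row 2: entry -7/3 ≤ 0. Minimum is 4 at row 1 (p leaves); pivot element 2/3.
After the second pivot the Z-row RHS is 8 − (-5)·4 = 28.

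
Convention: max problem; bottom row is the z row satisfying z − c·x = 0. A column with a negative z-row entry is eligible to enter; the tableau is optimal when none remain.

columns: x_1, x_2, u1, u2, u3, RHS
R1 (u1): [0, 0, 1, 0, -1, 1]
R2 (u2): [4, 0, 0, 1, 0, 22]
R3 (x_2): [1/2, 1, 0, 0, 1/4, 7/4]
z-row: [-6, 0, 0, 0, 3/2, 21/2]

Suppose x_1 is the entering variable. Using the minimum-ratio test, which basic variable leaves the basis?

Column x_1 entries and ratios — u1: 0 ≤ 0, skip; u2: 22/4 = 11/2; x_2: (7/4)/(1/2) = 7/2.
Smallest ratio is 7/2 in the row of x_2, so x_2 leaves.

x_2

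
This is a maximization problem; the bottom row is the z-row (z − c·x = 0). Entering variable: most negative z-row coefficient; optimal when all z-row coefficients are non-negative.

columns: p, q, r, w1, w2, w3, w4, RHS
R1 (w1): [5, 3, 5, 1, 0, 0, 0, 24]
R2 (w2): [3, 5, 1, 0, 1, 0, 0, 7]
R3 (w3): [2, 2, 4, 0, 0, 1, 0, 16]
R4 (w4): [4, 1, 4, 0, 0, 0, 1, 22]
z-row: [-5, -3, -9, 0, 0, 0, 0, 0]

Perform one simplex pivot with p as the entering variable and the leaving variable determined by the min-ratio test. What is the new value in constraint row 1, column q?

-16/3

Ratio test on column p — row 1: 24/5 = 24/5; row 2: 7/3 = 7/3; row 3: 16/2 = 8; row 4: 22/4 = 11/2. Minimum is 7/3 at row 2 (w2 leaves); pivot element 3.
Divide row 2 by 3; eliminate column p from the other rows.
Row 1 update in column q: 3 − 5·(5/3) = -16/3.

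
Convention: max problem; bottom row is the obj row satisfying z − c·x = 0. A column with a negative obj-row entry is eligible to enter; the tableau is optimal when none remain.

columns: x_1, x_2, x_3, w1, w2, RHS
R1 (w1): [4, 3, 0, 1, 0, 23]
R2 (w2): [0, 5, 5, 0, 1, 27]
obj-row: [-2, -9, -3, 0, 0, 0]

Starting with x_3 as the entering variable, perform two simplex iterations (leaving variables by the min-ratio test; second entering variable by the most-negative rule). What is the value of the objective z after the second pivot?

Ratio test on column x_3 — row 1: entry 0 ≤ 0; row 2: 27/5 = 27/5. Minimum is 27/5 at row 2 (w2 leaves); pivot element 5.
Pivot on row 2; the obj-row RHS becomes 0 − (-3)·(27/5) = 81/5.
Next entering variable (most negative obj-row entry -6): x_2.
Ratio test on column x_2 — row 1: 23/3 = 23/3; row 2: (27/5)/1 = 27/5. Minimum is 27/5 at row 2 (x_3 leaves); pivot element 1.
After the second pivot the obj-row RHS is 81/5 − (-6)·(27/5) = 243/5.

243/5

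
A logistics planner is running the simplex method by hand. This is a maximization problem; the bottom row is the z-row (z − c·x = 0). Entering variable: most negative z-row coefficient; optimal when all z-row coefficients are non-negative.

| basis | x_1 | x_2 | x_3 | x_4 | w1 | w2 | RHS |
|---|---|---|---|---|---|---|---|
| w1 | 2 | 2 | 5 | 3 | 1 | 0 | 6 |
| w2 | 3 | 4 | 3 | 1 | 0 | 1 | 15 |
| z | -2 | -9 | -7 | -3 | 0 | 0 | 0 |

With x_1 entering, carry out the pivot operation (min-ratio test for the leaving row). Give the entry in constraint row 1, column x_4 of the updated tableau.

Ratio test on column x_1 — row 1: 6/2 = 3; row 2: 15/3 = 5. Minimum is 3 at row 1 (w1 leaves); pivot element 2.
Divide row 1 by 2; eliminate column x_1 from the other rows.
In the new row 1, the x_4 entry is the old entry divided by the pivot: 3/2 = 3/2.

3/2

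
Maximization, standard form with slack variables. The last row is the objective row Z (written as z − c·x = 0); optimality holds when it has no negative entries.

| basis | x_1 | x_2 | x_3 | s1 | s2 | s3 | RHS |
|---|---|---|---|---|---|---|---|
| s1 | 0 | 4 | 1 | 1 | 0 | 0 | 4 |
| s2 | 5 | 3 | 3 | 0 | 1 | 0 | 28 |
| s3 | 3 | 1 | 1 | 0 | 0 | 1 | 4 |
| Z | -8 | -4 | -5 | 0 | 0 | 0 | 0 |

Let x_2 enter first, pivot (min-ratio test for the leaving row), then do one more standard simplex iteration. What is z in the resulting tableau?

12

Ratio test on column x_2 — row 1: 4/4 = 1; row 2: 28/3 = 28/3; row 3: 4/1 = 4. Minimum is 1 at row 1 (s1 leaves); pivot element 4.
Pivot on row 1; the Z-row RHS becomes 0 − (-4)·1 = 4.
Next entering variable (most negative Z-row entry -8): x_1.
Ratio test on column x_1 — row 1: entry 0 ≤ 0; row 2: 25/5 = 5; row 3: 3/3 = 1. Minimum is 1 at row 3 (s3 leaves); pivot element 3.
After the second pivot the Z-row RHS is 4 − (-8)·1 = 12.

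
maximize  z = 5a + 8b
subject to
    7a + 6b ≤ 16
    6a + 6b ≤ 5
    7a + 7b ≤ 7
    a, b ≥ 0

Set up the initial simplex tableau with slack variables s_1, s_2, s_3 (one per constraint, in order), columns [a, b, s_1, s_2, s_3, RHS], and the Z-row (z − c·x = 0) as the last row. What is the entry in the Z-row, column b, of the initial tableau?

-8

The Z-row carries the negated objective coefficients: the b entry is -8.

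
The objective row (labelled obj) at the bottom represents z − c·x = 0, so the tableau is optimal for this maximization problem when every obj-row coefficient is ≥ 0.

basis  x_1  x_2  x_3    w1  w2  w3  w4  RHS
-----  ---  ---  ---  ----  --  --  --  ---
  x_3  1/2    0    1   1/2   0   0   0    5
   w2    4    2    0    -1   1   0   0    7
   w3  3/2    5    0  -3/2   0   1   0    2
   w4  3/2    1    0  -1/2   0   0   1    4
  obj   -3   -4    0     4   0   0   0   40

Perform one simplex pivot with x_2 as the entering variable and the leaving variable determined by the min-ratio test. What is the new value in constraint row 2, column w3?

-2/5

Ratio test on column x_2 — row 1: entry 0 ≤ 0; row 2: 7/2 = 7/2; row 3: 2/5 = 2/5; row 4: 4/1 = 4. Minimum is 2/5 at row 3 (w3 leaves); pivot element 5.
Divide row 3 by 5; eliminate column x_2 from the other rows.
Row 2 update in column w3: 0 − 2·(1/5) = -2/5.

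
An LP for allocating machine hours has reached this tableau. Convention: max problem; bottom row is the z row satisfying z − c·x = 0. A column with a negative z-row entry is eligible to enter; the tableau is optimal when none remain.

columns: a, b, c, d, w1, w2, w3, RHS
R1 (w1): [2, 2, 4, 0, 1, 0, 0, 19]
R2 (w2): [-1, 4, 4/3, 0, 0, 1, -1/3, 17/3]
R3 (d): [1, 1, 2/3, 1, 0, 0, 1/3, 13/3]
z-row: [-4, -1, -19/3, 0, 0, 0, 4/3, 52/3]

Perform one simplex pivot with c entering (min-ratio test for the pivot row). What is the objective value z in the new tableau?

Ratio test on column c — row 1: 19/4 = 19/4; row 2: (17/3)/(4/3) = 17/4; row 3: (13/3)/(2/3) = 13/2. Minimum is 17/4 at row 2 (w2 leaves); pivot element 4/3.
Pivot on row 2; the z-row RHS becomes 52/3 − (-19/3)·(17/4) = 177/4.

177/4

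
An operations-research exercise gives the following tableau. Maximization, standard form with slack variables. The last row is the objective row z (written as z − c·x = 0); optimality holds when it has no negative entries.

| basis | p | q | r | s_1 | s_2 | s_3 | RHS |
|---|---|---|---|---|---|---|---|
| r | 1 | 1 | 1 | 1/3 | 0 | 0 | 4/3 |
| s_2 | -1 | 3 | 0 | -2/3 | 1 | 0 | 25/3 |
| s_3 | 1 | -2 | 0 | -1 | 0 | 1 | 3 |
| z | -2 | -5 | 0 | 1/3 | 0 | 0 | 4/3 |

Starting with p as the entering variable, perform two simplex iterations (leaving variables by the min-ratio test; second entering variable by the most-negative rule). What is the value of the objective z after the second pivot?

Ratio test on column p — row 1: (4/3)/1 = 4/3; row 2: entry -1 ≤ 0; row 3: 3/1 = 3. Minimum is 4/3 at row 1 (r leaves); pivot element 1.
Pivot on row 1; the z-row RHS becomes 4/3 − (-2)·(4/3) = 4.
Next entering variable (most negative z-row entry -3): q.
Ratio test on column q — row 1: (4/3)/1 = 4/3; row 2: (29/3)/4 = 29/12; row 3: entry -3 ≤ 0. Minimum is 4/3 at row 1 (p leaves); pivot element 1.
After the second pivot the z-row RHS is 4 − (-3)·(4/3) = 8.

8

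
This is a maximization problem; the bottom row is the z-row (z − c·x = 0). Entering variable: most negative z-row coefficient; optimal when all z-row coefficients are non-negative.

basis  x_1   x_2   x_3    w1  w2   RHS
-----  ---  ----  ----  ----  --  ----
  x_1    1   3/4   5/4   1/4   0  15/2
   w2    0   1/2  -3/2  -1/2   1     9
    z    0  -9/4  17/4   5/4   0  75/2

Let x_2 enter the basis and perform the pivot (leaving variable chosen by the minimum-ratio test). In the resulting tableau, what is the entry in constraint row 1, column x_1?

4/3

Ratio test on column x_2 — row 1: (15/2)/(3/4) = 10; row 2: 9/(1/2) = 18. Minimum is 10 at row 1 (x_1 leaves); pivot element 3/4.
Divide row 1 by 3/4; eliminate column x_2 from the other rows.
In the new row 1, the x_1 entry is the old entry divided by the pivot: 1/(3/4) = 4/3.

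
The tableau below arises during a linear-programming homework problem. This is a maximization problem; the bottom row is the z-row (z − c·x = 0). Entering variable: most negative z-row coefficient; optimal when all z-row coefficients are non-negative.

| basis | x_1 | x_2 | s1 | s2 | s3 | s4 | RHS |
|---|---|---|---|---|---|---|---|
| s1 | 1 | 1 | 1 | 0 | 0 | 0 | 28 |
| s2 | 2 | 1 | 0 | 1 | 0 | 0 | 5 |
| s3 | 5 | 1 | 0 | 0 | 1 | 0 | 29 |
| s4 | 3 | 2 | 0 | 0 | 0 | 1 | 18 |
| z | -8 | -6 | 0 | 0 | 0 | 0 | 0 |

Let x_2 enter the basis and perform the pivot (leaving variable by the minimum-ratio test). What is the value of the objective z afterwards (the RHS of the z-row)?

30

Ratio test on column x_2 — row 1: 28/1 = 28; row 2: 5/1 = 5; row 3: 29/1 = 29; row 4: 18/2 = 9. Minimum is 5 at row 2 (s2 leaves); pivot element 1.
Pivot on row 2; the z-row RHS becomes 0 − (-6)·5 = 30.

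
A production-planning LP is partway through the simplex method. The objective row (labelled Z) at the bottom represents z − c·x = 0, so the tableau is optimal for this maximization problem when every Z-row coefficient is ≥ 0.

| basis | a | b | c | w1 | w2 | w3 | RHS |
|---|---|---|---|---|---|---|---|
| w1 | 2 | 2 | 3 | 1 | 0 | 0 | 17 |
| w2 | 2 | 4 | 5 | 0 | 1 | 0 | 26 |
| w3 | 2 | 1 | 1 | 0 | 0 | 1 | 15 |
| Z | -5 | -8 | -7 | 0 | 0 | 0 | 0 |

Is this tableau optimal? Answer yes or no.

The Z-row has a negative entry -8 in column b, so it is not optimal.

no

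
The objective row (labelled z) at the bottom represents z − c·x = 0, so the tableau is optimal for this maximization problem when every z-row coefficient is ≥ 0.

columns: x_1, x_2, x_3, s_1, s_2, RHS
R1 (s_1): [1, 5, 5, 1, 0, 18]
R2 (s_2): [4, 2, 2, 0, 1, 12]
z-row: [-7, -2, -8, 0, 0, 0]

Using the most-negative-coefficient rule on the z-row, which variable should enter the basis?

x_3

Negative z-row entries: x_1: -7, x_2: -2, x_3: -8.
The most negative is -8 in column x_3, so x_3 enters.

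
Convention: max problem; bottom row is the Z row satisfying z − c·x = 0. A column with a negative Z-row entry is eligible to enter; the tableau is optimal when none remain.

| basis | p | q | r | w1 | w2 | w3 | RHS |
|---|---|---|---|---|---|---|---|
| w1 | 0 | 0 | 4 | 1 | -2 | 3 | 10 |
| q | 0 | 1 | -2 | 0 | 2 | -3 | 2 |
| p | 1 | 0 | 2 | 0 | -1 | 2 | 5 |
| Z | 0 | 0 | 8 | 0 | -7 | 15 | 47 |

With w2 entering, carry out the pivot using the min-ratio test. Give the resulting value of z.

54

Ratio test on column w2 — row 1: entry -2 ≤ 0; row 2: 2/2 = 1; row 3: entry -1 ≤ 0. Minimum is 1 at row 2 (q leaves); pivot element 2.
Pivot on row 2; the Z-row RHS becomes 47 − (-7)·1 = 54.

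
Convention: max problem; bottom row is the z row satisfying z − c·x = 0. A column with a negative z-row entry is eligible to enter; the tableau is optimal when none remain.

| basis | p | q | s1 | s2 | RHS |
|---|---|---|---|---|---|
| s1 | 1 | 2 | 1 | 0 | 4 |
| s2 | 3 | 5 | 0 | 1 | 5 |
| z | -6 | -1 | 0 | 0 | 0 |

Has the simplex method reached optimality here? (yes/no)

The z-row has a negative entry -6 in column p, so it is not optimal.

no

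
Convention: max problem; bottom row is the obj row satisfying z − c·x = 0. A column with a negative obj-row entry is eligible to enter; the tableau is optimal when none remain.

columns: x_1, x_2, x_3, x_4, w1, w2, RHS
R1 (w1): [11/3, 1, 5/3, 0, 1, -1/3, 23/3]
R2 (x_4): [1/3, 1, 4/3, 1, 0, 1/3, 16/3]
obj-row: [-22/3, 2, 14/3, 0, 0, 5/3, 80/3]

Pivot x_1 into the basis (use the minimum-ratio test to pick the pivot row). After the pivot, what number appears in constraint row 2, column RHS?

Ratio test on column x_1 — row 1: (23/3)/(11/3) = 23/11; row 2: (16/3)/(1/3) = 16. Minimum is 23/11 at row 1 (w1 leaves); pivot element 11/3.
Divide row 1 by 11/3; eliminate column x_1 from the other rows.
Row 2 update in column RHS: 16/3 − (1/3)·(23/11) = 51/11.

51/11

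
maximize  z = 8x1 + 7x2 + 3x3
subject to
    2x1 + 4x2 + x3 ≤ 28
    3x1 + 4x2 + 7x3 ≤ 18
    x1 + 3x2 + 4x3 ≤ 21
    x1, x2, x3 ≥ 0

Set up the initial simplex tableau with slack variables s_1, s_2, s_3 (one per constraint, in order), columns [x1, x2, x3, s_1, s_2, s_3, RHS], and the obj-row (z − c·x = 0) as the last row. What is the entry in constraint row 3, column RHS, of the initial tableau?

21

The RHS of constraint 3 is b_3 = 21.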